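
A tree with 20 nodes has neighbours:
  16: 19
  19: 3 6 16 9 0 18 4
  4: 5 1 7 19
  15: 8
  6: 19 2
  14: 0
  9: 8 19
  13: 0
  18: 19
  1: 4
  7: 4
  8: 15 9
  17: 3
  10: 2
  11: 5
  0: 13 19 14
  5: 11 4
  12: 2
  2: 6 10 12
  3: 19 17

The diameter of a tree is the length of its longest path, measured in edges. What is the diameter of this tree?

6

BFS from 10 reaches 11 last, at distance 6; BFS from 11 confirms no node is farther.
Path: 10 - 2 - 6 - 19 - 4 - 5 - 11.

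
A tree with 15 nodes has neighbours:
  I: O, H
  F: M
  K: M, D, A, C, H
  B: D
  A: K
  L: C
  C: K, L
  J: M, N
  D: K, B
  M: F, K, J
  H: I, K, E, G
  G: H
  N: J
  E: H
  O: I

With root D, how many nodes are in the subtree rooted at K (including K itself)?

13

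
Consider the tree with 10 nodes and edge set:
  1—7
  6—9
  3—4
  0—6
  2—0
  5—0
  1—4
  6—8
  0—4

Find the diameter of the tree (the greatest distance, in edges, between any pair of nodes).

5

BFS from 7 reaches 8 last, at distance 5; BFS from 8 confirms no node is farther.
Path: 7 – 1 – 4 – 0 – 6 – 8.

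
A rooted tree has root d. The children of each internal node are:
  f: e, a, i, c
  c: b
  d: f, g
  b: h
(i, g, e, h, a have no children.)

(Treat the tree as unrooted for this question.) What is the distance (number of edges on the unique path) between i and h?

4

The path is i – f – c – b – h, which has 4 edges.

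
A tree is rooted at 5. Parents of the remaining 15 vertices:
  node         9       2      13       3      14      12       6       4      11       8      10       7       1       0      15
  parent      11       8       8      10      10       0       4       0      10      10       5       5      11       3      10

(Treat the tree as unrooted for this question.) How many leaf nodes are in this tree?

Degree-1 nodes: 1, 2, 6, 7, 9, 12, 13, 14, 15 — 9 of them.

9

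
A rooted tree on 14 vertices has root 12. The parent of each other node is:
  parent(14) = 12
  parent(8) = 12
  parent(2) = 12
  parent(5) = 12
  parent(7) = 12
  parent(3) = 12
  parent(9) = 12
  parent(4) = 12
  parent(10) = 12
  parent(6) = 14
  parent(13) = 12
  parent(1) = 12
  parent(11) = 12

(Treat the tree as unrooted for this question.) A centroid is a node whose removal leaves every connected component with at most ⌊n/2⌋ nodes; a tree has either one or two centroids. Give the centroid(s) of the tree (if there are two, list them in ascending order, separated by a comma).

12

If 12 is removed the pieces have sizes 2, 1, 1, 1, 1, 1, 1, 1, 1, 1, 1, 1, all ≤ ⌊14/2⌋ = 7.
No neighbour of 12 does as well, so 12 is the unique centroid.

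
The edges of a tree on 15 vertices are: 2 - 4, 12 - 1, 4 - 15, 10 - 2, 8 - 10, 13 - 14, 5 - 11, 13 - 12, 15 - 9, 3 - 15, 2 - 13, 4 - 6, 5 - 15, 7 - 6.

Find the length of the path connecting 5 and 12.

5 – 15 – 4 – 2 – 13 – 12: 5 edges.

5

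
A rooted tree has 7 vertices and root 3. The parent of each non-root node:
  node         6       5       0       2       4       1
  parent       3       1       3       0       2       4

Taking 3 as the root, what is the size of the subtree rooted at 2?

4

Descendants of 2 (including itself): 2, 4, 1, 5. That's 4.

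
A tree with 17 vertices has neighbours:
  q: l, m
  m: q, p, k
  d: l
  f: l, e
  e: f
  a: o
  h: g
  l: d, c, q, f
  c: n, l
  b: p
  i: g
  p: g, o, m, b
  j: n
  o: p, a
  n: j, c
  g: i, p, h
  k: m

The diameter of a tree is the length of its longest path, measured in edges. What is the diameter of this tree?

8

Starting from j, a farthest node is a at distance 8.
One longest path: j - n - c - l - q - m - p - o - a.
So the diameter is 8.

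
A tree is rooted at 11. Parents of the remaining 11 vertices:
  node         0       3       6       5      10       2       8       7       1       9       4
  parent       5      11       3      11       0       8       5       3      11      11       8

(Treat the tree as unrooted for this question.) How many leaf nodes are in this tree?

7

Degree-1 nodes: 1, 2, 4, 6, 7, 9, 10 — 7 of them.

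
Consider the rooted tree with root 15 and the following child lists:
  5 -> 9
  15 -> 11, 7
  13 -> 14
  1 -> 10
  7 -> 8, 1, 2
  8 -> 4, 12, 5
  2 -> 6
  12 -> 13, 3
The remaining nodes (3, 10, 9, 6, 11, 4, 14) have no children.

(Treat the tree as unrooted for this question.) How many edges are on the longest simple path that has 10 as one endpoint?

6

A farthest node from 10 is 14.
The path 10-1-7-8-12-13-14 has 6 edges.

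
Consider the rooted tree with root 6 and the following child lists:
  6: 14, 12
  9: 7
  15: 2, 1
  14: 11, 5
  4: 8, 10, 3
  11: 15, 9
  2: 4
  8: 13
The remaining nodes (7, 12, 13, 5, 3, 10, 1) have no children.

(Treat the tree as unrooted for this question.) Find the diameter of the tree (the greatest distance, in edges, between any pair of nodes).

8

BFS from 12 reaches 13 last, at distance 8; BFS from 13 confirms no node is farther.
Path: 12–6–14–11–15–2–4–8–13.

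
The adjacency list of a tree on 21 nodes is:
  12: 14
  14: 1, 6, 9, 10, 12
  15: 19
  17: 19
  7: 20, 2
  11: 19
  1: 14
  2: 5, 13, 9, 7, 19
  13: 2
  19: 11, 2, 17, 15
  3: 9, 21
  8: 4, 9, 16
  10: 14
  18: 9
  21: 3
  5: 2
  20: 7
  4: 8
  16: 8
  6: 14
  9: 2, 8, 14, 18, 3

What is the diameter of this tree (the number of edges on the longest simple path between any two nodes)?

5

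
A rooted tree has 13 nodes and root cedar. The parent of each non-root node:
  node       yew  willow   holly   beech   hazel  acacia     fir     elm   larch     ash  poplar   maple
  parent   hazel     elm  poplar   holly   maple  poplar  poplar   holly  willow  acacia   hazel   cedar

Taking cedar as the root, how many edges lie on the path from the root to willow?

6

Path from cedar to willow: cedar → maple → hazel → poplar → holly → elm → willow, which has 6 edges.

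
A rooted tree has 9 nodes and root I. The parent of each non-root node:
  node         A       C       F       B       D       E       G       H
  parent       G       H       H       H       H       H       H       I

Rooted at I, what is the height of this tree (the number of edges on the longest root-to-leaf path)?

A deepest node is A, reached by I → H → G → A.
That path has 3 edges, so the height is 3.

3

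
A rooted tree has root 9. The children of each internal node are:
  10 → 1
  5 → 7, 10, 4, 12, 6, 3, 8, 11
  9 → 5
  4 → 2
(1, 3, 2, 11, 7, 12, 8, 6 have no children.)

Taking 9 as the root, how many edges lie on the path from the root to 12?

2

9 – 5 – 12 — 2 edges.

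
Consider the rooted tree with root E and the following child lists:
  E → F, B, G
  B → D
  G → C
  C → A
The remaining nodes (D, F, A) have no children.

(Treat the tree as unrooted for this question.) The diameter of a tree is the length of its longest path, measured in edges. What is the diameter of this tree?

5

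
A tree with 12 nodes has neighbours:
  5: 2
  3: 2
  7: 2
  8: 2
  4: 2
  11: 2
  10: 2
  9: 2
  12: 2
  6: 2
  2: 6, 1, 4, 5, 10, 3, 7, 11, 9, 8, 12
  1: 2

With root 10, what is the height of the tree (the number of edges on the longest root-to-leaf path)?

The longest root-to-leaf path is 10 – 2 – 9 (2 edges).

2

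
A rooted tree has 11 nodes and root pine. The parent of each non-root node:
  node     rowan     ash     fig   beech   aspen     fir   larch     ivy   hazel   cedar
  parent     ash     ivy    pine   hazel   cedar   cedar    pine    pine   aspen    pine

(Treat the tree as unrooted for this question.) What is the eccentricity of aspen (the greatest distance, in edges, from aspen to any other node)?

5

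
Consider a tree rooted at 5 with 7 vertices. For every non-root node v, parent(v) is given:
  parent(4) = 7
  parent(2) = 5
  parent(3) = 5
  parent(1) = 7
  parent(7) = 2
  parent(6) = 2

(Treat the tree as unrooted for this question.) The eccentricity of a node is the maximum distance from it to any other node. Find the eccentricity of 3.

A farthest node from 3 is 1 (4 also at distance 4).
The path 3–5–2–7–1 has 4 edges.

4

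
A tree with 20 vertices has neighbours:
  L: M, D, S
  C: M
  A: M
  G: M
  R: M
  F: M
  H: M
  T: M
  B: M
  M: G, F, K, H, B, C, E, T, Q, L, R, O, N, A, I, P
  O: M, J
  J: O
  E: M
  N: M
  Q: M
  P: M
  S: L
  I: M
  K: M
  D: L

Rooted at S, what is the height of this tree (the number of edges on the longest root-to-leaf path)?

J sits deepest: S → L → M → O → J — 4 edges from the root.

4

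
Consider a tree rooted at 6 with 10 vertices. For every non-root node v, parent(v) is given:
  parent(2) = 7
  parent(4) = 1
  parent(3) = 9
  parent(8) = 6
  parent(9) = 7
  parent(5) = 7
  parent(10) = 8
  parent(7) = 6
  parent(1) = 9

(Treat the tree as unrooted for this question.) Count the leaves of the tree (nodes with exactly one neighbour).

Degree-1 nodes: 2, 3, 4, 5, 10 — 5 of them.

5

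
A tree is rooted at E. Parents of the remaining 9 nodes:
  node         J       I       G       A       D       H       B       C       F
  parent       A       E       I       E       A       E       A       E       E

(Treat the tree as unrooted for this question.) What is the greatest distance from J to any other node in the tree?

4

The node farthest from J is G, via J – A – E – I – G — 4 edges.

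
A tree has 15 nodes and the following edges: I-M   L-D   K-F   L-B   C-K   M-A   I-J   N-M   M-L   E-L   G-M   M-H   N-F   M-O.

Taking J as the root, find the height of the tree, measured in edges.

The longest root-to-leaf path is J-I-M-N-F-K-C (6 edges).

6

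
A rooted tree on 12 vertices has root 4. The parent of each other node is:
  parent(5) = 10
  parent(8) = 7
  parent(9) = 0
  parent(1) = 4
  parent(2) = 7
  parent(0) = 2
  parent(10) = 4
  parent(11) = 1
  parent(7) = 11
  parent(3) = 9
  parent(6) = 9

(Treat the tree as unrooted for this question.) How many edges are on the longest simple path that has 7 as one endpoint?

The node farthest from 7 is 5, via 7–11–1–4–10–5 — 5 edges.

5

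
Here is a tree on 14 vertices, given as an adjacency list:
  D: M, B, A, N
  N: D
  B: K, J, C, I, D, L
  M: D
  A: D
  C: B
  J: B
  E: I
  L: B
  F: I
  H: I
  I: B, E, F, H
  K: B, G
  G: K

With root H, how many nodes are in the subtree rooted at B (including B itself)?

Descendants of B (including itself): B, C, D, L, K, J, A, N, M, G. That's 10.

10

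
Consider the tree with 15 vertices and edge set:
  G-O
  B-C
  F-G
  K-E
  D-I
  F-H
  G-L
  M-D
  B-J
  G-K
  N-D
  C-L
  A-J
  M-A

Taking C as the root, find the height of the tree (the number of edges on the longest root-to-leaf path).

The longest root-to-leaf path is C–B–J–A–M–D–N (6 edges).

6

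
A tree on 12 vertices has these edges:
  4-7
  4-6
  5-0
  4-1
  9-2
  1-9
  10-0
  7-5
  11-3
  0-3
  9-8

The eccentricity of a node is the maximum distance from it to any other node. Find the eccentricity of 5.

The node farthest from 5 is 2 (8 also at distance 5), via 5 – 7 – 4 – 1 – 9 – 2 — 5 edges.

5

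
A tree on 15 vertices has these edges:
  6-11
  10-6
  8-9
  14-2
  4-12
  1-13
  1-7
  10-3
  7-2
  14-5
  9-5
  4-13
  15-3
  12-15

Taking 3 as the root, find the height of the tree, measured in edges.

11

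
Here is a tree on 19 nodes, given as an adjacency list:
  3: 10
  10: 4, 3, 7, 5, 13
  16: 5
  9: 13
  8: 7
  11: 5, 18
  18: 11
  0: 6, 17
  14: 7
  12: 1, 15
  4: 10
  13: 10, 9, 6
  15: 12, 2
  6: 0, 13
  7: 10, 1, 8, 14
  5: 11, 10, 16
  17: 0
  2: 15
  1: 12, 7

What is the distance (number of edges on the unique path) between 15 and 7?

The path is 15 - 12 - 1 - 7, which has 3 edges.

3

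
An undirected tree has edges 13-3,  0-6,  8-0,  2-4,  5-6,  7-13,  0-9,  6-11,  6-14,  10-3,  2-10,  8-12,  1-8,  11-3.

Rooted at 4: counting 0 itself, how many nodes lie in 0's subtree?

Descendants of 0 (including itself): 0, 8, 9, 1, 12. That's 5.

5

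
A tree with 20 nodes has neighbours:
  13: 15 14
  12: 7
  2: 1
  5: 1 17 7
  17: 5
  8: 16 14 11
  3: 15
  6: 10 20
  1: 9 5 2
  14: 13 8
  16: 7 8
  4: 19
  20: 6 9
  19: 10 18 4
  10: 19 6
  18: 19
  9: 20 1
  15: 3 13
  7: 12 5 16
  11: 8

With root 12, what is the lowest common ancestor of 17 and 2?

5

Ancestors of 17 (toward the root): 17, 5, 7, 12.
Ancestors of 2: 2, 1, 5, 7, 12.
The deepest node appearing in both lists is 5.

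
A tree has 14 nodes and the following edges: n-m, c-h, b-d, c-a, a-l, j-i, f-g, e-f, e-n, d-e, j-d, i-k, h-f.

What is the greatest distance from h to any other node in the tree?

Distances from h peak at 6, attained at k.
h-f-e-d-j-i-k

6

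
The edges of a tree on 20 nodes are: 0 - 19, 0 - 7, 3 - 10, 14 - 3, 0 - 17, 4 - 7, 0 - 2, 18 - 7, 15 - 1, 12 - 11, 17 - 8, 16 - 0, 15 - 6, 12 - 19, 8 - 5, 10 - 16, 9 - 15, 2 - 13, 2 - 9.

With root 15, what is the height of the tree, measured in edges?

7

A deepest node is 14, reached by 15 → 9 → 2 → 0 → 16 → 10 → 3 → 14.
That path has 7 edges, so the height is 7.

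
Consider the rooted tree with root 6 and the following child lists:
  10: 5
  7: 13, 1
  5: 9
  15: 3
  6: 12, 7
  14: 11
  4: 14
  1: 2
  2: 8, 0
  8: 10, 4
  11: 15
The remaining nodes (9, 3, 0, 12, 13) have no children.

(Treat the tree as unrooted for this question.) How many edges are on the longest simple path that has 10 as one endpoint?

6

A farthest node from 10 is 3 (12 also at distance 6).
The path 10–8–4–14–11–15–3 has 6 edges.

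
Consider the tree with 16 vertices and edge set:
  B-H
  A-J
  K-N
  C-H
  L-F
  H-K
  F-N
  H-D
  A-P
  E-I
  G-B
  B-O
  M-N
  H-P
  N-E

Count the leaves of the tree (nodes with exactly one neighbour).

8

The leaves are C, D, G, I, J, L, M, O.
That is 8 leaves.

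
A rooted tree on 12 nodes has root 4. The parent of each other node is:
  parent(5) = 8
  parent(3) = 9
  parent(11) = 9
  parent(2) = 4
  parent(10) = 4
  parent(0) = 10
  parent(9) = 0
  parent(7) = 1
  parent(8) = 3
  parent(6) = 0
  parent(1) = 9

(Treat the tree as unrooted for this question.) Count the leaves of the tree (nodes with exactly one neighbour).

Exactly 5 nodes have a single neighbour: 2, 5, 6, 7, 11.

5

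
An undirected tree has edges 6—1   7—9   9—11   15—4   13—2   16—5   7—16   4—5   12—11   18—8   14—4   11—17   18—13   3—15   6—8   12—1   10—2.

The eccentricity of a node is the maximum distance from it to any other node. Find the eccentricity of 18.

Distances from 18 peak at 12, attained at 3.
18 – 8 – 6 – 1 – 12 – 11 – 9 – 7 – 16 – 5 – 4 – 15 – 3

12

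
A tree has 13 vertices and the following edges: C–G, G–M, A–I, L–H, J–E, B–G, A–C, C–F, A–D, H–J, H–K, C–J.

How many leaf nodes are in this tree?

Degree-1 nodes: B, D, E, F, I, K, L, M — 8 of them.

8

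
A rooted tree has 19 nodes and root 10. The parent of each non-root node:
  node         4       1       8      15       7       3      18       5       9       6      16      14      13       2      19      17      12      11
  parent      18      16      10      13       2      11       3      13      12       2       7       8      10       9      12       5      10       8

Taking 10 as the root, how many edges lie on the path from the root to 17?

10–13–5–17 — 3 edges.

3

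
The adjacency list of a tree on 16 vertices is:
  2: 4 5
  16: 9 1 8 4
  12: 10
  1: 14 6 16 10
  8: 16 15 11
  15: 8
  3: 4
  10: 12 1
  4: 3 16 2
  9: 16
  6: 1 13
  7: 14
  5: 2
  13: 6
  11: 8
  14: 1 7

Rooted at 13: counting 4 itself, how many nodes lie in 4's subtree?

Descendants of 4 (including itself): 4, 3, 2, 5. That's 4.

4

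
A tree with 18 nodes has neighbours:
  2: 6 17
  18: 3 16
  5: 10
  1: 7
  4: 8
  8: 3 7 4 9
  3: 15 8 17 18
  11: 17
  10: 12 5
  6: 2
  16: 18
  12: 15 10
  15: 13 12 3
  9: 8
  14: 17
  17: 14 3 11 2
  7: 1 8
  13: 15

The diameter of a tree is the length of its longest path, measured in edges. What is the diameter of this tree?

7

BFS from 1 reaches 5 last, at distance 7; BFS from 5 confirms no node is farther.
Path: 1 - 7 - 8 - 3 - 15 - 12 - 10 - 5.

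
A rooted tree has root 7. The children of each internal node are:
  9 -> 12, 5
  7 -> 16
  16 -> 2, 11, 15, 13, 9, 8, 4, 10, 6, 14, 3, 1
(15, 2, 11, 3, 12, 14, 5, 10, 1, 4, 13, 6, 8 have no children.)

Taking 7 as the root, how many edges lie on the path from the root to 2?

7 → 16 → 2 — 2 edges.

2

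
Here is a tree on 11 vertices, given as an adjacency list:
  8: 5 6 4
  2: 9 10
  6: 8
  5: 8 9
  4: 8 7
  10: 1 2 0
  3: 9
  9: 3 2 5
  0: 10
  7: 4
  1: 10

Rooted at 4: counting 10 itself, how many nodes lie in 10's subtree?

Descendants of 10 (including itself): 10, 1, 0. That's 3.

3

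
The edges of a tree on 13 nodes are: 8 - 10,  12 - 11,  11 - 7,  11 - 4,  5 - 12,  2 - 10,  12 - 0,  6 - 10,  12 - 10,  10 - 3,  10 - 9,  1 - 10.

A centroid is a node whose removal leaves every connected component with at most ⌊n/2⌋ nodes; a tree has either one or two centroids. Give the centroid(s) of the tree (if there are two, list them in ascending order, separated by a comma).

Removing 10 splits the tree into components of sizes 6, 1, 1, 1, 1, 1, 1; the largest is 6 ≤ ⌊13/2⌋ = 6.
Every other node leaves some component of size > 6, so the centroid is unique.

10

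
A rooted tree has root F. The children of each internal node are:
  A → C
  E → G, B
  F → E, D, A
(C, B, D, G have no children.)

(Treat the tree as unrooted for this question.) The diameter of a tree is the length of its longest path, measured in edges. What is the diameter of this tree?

4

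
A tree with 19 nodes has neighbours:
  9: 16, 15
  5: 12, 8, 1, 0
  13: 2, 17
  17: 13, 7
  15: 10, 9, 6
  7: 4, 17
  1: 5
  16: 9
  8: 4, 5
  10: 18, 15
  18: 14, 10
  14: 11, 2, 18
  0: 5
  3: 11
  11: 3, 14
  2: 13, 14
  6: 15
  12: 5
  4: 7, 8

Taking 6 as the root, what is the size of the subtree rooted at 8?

5

8's subtree: {8, 5, 0, 1, 12}, size 5.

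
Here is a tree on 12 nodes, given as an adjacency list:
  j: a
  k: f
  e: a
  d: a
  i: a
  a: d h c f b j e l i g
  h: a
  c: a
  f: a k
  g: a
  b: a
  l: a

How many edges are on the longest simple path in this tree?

A longest path is k-f-a-i, with 3 edges.

3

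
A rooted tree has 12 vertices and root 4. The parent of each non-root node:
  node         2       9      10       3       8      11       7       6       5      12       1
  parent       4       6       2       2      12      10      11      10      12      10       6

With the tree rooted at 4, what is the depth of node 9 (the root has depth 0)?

4

Climbing from 9 to the root: 9 – 6 – 10 – 2 – 4. That's 4 steps.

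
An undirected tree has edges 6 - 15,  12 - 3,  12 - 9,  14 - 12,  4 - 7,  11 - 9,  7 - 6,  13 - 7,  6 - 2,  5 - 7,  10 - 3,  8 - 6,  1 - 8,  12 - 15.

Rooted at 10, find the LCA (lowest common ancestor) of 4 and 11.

12

Ancestors of 4 (toward the root): 4, 7, 6, 15, 12, 3, 10.
Ancestors of 11: 11, 9, 12, 3, 10.
The deepest node appearing in both lists is 12.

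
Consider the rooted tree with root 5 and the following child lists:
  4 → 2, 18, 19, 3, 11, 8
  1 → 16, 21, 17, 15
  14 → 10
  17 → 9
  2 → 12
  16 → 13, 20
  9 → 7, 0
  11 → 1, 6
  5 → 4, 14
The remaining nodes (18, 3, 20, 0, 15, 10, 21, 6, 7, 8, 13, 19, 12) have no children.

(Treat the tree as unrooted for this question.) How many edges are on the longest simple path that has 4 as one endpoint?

5

A farthest node from 4 is 7 (0 also at distance 5).
The path 4–11–1–17–9–7 has 5 edges.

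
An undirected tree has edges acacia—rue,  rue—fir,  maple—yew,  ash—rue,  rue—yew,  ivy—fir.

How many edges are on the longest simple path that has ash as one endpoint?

3

A farthest node from ash is maple (ivy also at distance 3).
The path ash–rue–yew–maple has 3 edges.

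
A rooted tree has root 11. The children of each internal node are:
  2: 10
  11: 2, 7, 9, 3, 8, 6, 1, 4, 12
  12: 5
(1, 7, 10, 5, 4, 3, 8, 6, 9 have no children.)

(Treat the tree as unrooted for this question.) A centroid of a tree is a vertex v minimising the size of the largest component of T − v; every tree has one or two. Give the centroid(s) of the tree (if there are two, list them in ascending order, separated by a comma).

11

Delete 11: the remaining components have sizes 2, 2, 1, 1, 1, 1, 1, 1, 1. Max 2 ≤ 6, so 11 is a centroid.
Every other node leaves some component of size > 6, so the centroid is unique.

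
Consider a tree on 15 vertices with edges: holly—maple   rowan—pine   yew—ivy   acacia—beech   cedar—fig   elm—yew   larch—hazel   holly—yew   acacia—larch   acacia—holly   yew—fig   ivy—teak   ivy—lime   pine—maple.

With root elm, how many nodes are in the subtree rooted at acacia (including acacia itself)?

4

The subtree rooted at acacia contains: acacia, beech, larch, hazel — 4 nodes.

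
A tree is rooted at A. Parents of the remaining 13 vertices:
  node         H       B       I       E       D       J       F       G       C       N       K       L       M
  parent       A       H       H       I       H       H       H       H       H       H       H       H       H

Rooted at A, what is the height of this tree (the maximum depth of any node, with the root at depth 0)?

The longest root-to-leaf path is A-H-I-E (3 edges).

3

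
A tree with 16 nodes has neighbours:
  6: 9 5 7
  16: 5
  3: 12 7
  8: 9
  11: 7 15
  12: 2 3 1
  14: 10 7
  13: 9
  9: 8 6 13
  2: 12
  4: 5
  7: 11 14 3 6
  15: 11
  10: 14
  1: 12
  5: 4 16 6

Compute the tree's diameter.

6

Starting from 13, a farthest node is 1 at distance 6.
One longest path: 13 – 9 – 6 – 7 – 3 – 12 – 1.
So the diameter is 6.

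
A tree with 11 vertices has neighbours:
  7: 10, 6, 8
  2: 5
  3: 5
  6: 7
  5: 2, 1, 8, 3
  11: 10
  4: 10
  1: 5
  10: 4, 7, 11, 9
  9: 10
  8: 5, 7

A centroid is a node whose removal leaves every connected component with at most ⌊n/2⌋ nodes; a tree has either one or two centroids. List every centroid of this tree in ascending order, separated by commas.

Delete 7: the remaining components have sizes 5, 4, 1. Max 5 ≤ 5, so 7 is a centroid.
Every other node leaves some component of size > 5, so the centroid is unique.

7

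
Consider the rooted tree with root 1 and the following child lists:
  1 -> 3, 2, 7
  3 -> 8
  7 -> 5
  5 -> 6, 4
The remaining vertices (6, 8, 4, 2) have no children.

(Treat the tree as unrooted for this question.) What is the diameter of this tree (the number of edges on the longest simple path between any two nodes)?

5

BFS from 4 reaches 8 last, at distance 5; BFS from 8 confirms no node is farther.
Path: 4 - 5 - 7 - 1 - 3 - 8.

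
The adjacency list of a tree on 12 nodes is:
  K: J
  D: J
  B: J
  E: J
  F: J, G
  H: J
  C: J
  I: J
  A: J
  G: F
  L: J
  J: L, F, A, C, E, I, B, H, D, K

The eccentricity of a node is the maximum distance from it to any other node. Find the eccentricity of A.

3

A farthest node from A is G.
The path A–J–F–G has 3 edges.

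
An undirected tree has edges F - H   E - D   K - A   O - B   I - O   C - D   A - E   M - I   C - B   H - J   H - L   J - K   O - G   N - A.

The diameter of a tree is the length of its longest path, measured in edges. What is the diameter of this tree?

Starting from L, a farthest node is M at distance 11.
One longest path: L – H – J – K – A – E – D – C – B – O – I – M.
So the diameter is 11.

11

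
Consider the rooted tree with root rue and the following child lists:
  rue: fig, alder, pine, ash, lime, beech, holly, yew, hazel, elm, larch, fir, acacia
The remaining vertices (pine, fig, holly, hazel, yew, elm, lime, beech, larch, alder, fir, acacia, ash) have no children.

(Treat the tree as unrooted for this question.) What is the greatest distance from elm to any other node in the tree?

2

The node farthest from elm is fir (beech, larch, pine, hazel, yew, alder, acacia, ash, holly, lime, fig also at distance 2), via elm – rue – fir — 2 edges.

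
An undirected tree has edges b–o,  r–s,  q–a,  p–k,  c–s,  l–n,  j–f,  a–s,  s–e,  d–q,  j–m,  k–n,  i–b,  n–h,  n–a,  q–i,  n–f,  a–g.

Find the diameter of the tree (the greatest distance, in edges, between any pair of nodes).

8

A longest path is o–b–i–q–a–n–f–j–m, with 8 edges.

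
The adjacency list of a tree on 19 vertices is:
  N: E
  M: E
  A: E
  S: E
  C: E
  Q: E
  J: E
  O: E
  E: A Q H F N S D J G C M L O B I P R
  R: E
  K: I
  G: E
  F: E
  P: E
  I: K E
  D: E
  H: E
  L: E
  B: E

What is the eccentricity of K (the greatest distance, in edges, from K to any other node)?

3

Distances from K peak at 3, attained at Q (S, O, N, C, G, F, M, R, B, J, H, P, L, D, A also at distance 3).
K-I-E-Q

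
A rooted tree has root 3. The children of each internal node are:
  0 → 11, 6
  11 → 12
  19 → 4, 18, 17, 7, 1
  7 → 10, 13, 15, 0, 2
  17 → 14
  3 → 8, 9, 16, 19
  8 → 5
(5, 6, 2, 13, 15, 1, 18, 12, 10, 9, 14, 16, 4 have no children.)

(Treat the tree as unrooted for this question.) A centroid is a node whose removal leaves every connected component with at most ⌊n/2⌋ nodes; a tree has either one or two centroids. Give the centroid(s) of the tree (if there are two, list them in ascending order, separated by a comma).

Delete 19: the remaining components have sizes 9, 5, 2, 1, 1, 1. Max 9 ≤ 10, so 19 is a centroid.
Every other node leaves some component of size > 10, so the centroid is unique.

19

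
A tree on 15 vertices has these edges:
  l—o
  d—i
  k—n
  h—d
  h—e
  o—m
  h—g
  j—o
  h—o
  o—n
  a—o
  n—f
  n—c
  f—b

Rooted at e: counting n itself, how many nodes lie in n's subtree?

Descendants of n (including itself): n, c, f, k, b. That's 5.

5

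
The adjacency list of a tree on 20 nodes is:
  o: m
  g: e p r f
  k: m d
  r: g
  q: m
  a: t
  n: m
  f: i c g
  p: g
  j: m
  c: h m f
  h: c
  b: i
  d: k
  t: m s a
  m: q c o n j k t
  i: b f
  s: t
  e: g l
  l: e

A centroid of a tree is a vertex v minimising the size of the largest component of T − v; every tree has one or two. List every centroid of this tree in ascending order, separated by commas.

c, m

If m is removed the pieces have sizes 10, 3, 2, 1, 1, 1, 1, all ≤ ⌊20/2⌋ = 10.
c is adjacent to m and is also a centroid (the largest component after removing it is likewise 10).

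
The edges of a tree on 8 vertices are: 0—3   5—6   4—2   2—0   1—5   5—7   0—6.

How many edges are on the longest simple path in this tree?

BFS from 4 reaches 1 last, at distance 5; BFS from 1 confirms no node is farther.
Path: 4-2-0-6-5-1.

5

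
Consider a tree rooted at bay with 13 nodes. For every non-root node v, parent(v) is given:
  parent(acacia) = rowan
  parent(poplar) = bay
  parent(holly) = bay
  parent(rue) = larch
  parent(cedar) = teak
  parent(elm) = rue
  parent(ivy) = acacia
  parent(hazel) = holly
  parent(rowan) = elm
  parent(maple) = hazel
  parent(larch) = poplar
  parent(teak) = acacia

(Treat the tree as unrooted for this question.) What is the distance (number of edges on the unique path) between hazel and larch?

4

The path is hazel - holly - bay - poplar - larch, which has 4 edges.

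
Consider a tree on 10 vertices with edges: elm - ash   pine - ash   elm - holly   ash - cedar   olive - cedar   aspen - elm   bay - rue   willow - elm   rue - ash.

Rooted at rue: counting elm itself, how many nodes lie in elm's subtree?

Descendants of elm (including itself): elm, willow, holly, aspen. That's 4.

4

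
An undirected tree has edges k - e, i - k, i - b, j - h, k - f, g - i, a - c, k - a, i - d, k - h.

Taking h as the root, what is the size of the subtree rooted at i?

4

Descendants of i (including itself): i, b, g, d. That's 4.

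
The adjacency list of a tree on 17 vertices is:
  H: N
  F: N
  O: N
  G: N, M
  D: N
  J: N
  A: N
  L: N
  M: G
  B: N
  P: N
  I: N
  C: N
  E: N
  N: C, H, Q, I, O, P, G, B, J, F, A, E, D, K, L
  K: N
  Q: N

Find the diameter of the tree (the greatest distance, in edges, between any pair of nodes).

A longest path is M – G – N – C, with 3 edges.

3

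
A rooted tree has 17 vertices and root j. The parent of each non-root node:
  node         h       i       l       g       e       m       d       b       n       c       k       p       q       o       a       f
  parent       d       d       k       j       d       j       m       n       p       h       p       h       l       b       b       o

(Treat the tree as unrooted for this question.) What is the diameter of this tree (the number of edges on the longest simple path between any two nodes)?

BFS from f reaches g last, at distance 9; BFS from g confirms no node is farther.
Path: f - o - b - n - p - h - d - m - j - g.

9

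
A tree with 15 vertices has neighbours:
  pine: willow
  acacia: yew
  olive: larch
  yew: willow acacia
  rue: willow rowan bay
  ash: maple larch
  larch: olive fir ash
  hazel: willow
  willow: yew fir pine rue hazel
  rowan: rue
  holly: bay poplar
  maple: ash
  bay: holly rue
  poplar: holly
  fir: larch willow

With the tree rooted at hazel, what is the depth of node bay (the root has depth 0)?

3

Climbing from bay to the root: bay–rue–willow–hazel. That's 3 steps.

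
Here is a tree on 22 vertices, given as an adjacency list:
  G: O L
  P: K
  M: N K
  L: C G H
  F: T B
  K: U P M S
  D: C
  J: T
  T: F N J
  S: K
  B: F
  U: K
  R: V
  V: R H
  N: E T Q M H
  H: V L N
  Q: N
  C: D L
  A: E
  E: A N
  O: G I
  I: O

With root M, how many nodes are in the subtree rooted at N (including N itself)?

The subtree rooted at N contains: N, H, E, T, Q, L, V, A, J, F, G, C, R, B, O, D, I — 17 nodes.

17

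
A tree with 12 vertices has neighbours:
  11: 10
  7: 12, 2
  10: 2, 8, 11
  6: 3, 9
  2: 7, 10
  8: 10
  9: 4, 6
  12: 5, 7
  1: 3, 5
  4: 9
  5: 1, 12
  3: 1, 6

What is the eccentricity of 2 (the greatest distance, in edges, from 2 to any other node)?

8

A farthest node from 2 is 4.
The path 2–7–12–5–1–3–6–9–4 has 8 edges.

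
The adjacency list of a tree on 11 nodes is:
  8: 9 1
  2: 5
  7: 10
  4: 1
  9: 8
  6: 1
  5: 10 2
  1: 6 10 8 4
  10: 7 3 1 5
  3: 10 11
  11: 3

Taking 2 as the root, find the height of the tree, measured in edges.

5

9 sits deepest: 2 → 5 → 10 → 1 → 8 → 9 — 5 edges from the root.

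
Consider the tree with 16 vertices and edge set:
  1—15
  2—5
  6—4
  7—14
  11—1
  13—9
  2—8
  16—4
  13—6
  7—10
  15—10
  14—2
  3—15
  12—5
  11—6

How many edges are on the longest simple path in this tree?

11

BFS from 16 reaches 12 last, at distance 11; BFS from 12 confirms no node is farther.
Path: 16 – 4 – 6 – 11 – 1 – 15 – 10 – 7 – 14 – 2 – 5 – 12.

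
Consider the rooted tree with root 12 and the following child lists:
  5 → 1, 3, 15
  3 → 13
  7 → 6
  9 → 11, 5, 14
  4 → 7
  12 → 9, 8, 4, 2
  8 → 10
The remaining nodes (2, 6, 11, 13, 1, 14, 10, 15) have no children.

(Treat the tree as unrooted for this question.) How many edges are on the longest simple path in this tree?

7

A longest path is 6-7-4-12-9-5-3-13, with 7 edges.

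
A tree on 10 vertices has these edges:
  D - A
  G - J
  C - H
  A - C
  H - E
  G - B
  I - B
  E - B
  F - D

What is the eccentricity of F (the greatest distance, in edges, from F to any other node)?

8

A farthest node from F is J.
The path F – D – A – C – H – E – B – G – J has 8 edges.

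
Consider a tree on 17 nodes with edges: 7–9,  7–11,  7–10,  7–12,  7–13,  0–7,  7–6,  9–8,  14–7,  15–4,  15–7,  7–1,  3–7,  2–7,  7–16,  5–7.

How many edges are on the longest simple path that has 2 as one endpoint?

3

Distances from 2 peak at 3, attained at 4 (8 also at distance 3).
2-7-15-4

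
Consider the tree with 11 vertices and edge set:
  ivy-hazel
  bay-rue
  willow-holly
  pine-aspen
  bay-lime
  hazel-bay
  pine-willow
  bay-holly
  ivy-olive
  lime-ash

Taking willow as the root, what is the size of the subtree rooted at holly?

The subtree rooted at holly contains: holly, bay, lime, hazel, rue, ash, ivy, olive — 8 nodes.

8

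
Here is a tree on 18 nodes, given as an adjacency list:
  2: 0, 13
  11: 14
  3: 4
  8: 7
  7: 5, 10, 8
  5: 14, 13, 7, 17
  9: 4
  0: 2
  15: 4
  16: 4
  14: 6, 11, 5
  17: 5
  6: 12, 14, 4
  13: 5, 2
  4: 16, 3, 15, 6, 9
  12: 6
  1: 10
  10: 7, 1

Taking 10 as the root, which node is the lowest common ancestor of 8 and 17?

7

Path 8→root: 8 7 10; path 17→root: 17 5 7 10.
First common node: 7.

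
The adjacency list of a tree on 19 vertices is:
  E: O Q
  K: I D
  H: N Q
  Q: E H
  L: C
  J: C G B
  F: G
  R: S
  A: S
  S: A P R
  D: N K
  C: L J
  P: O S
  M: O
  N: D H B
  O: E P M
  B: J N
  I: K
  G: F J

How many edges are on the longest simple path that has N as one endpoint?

7

A farthest node from N is R (A also at distance 7).
The path N-H-Q-E-O-P-S-R has 7 edges.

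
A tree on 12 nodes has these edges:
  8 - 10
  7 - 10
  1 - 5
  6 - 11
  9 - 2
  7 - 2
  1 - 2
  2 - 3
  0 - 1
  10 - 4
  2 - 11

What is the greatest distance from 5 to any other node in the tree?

Distances from 5 peak at 5, attained at 4 (8 also at distance 5).
5–1–2–7–10–4

5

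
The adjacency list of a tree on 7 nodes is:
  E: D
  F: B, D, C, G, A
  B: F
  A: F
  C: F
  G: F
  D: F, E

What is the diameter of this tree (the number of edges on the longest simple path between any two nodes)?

3

A longest path is E-D-F-G, with 3 edges.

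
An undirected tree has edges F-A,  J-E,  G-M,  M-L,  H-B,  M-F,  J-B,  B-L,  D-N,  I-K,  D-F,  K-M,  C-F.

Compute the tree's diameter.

BFS from E reaches N last, at distance 7; BFS from N confirms no node is farther.
Path: E – J – B – L – M – F – D – N.

7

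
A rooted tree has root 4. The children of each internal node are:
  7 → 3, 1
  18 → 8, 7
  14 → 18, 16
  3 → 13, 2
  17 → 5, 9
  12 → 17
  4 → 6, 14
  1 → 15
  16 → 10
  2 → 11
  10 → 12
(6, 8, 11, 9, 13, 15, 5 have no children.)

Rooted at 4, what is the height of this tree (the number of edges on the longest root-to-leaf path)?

6

The longest root-to-leaf path is 4–14–16–10–12–17–5 (6 edges).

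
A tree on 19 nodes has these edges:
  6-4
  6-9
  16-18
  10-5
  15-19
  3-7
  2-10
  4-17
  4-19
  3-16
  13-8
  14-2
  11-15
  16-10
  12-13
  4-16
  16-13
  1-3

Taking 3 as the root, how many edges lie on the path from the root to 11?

5

Climbing from 11 to the root: 11–15–19–4–16–3. That's 5 steps.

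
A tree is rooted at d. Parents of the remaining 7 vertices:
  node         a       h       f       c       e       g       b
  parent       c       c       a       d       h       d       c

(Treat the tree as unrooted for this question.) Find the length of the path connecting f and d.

3

Walking from f: f–a–c–d. Length 3.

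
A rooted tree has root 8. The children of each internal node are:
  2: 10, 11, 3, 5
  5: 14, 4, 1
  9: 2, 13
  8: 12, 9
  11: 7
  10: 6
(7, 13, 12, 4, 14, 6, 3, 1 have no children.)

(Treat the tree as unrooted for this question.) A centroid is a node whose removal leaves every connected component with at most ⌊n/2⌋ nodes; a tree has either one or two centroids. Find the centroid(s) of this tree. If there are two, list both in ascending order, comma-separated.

2

Delete 2: the remaining components have sizes 4, 4, 2, 2, 1. Max 4 ≤ 7, so 2 is a centroid.
Every other node leaves some component of size > 7, so the centroid is unique.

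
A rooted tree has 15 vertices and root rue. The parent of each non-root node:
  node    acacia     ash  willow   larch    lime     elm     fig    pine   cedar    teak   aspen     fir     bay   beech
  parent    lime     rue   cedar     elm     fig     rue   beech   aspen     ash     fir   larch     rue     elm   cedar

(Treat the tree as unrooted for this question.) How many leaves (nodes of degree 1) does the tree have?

5

Degree-1 nodes: acacia, bay, pine, teak, willow — 5 of them.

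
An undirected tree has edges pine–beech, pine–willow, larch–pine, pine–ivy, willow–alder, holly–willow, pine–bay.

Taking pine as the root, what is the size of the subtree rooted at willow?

3

Descendants of willow (including itself): willow, alder, holly. That's 3.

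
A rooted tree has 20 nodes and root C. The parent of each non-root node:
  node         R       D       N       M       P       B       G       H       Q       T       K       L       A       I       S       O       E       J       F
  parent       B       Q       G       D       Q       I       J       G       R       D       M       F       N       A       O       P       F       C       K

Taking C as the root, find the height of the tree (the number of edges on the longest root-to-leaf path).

E sits deepest: C → J → G → N → A → I → B → R → Q → D → M → K → F → E — 13 edges from the root.

13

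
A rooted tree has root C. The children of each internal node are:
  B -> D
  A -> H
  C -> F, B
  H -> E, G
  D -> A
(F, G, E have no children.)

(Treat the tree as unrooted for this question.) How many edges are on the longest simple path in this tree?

6

A longest path is F-C-B-D-A-H-E, with 6 edges.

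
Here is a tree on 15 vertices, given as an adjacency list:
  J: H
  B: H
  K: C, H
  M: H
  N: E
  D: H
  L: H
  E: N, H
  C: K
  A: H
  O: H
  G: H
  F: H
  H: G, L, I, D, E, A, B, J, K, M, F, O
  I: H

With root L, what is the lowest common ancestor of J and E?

H

Ancestors of J (toward the root): J, H, L.
Ancestors of E: E, H, L.
The deepest node appearing in both lists is H.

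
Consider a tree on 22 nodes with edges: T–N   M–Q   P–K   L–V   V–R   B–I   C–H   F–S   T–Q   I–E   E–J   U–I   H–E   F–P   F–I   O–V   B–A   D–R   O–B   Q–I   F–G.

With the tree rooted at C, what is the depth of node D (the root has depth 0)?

8

Climbing from D to the root: D–R–V–O–B–I–E–H–C. That's 8 steps.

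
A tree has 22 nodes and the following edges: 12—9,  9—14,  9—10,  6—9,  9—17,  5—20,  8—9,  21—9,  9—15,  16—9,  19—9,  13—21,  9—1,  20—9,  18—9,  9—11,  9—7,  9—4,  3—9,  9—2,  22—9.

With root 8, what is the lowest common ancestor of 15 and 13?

9

Ancestors of 15 (toward the root): 15, 9, 8.
Ancestors of 13: 13, 21, 9, 8.
The deepest node appearing in both lists is 9.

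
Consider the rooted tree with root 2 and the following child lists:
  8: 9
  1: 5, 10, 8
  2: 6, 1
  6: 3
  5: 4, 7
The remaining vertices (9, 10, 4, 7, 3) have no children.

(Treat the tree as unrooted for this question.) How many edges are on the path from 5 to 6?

3

Walking from 5: 5 – 1 – 2 – 6. Length 3.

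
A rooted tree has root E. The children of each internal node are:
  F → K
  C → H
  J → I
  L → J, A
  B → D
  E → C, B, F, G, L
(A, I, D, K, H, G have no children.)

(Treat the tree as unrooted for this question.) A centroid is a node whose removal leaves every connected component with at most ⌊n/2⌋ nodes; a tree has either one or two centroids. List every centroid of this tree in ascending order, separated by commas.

E

Removing E splits the tree into components of sizes 4, 2, 2, 2, 1; the largest is 4 ≤ ⌊12/2⌋ = 6.
No neighbour of E does as well, so E is the unique centroid.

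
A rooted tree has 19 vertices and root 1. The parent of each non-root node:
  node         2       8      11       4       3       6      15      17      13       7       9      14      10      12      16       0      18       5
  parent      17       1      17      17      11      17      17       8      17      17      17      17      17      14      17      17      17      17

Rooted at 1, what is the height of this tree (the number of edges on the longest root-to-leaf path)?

4

A deepest node is 3, reached by 1 → 8 → 17 → 11 → 3.
That path has 4 edges, so the height is 4.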